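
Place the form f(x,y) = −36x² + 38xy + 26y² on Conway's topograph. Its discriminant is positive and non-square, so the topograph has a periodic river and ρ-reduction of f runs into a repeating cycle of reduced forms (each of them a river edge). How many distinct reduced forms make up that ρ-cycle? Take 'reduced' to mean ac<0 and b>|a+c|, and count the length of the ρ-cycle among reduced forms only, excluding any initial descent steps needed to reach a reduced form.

D = 5188, ⌊√D⌋ = 72
river: ρ → (26,66,-8)
river: ρ → (-8,62,42)
river: ρ → (42,22,-28)
river: ρ → (-28,34,36)
river: ρ → (36,38,-26)
river: ρ → (-26,66,8)
river: ρ → (8,62,-42)
river: ρ → (-42,22,28)
river: ρ → (28,34,-36)
river: ρ → (-36,38,26)
ρ-cycle length = 10 (tail of 0 descent steps not counted)

10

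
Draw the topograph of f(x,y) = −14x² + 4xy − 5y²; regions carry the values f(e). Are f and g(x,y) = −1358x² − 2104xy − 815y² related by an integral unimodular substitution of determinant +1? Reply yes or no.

D₁ = -264, D₂ = -264
f is negative-definite; reduce −f:
−f: flip: (14,-4,5)→(5,4,14)
−f: reduced (well bottom): (5,4,14) with a≤c, −a<b≤a
flip sign back: reduced form of f is (-5,-4,-14)
g is negative-definite; reduce −g:
−g: translate: b→-612 (≡2104 mod 2716), so (1358,2104,815)→(1358,-612,69)
−g: flip: (1358,-612,69)→(69,612,1358)
−g: translate: b→60 (≡612 mod 138), so (69,612,1358)→(69,60,14)
−g: flip: (69,60,14)→(14,-60,69)
−g: translate: b→-4 (≡-60 mod 28), so (14,-60,69)→(14,-4,5)
−g: flip: (14,-4,5)→(5,4,14)
−g: reduced (well bottom): (5,4,14) with a≤c, −a<b≤a
flip sign back: reduced form of g is (-5,-4,-14)
reduced forms (-5, -4, -14) vs (-5, -4, -14) ⇒ equivalent

yes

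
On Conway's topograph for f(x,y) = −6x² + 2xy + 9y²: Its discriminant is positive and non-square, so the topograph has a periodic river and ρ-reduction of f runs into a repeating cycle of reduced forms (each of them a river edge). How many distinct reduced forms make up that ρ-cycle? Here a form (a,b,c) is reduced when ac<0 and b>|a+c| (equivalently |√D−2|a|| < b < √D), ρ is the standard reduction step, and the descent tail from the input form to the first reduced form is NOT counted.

D = 220, ⌊√D⌋ = 14
descent: ρ → (9,-2,-6)
descent: ρ → (-6,14,1)  [lands on river]
river: ρ → (1,14,-6)
river: ρ → (-6,10,5)
river: ρ → (5,10,-6)
ρ-cycle length = 4 (tail of 2 descent steps not counted)

4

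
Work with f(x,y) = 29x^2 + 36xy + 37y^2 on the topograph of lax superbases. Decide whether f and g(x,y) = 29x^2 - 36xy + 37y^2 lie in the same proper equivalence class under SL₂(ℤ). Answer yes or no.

D₁ = -2996, D₂ = -2996
f: translate: b→-22 (≡36 mod 58), so (29,36,37)→(29,-22,30)
f: reduced (well bottom): (29,-22,30) with a≤c, −a<b≤a
g: translate: b→22 (≡-36 mod 58), so (29,-36,37)→(29,22,30)
g: reduced (well bottom): (29,22,30) with a≤c, −a<b≤a
reduced forms (29, -22, 30) vs (29, 22, 30) ⇒ inequivalent

no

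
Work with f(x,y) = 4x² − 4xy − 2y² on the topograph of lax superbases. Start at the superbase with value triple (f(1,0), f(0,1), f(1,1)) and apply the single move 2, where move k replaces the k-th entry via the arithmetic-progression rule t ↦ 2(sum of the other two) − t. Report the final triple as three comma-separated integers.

start (4,-2,-2) = (f(1,0),f(0,1),f(1,1))
replace slot 2: 2·(4+(-2)) − (-2) = 6 → (4,6,-2)

4,6,-2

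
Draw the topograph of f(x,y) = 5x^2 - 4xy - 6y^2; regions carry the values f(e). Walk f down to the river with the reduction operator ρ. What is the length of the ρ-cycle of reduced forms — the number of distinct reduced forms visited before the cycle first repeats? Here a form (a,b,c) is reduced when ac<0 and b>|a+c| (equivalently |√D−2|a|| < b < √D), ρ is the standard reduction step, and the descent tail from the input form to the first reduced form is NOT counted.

D = 136, ⌊√D⌋ = 11
descent: ρ → (-6,4,5)  [lands on river]
river: ρ → (5,6,-5)
river: ρ → (-5,4,6)
river: ρ → (6,8,-3)
river: ρ → (-3,10,3)
river: ρ → (3,8,-6)
ρ-cycle length = 6 (tail of 1 descent step not counted)

6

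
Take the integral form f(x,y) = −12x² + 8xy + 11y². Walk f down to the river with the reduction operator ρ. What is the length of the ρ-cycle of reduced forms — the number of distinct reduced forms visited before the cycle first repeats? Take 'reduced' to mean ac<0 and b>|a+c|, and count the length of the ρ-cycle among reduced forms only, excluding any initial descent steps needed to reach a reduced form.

D = 592, ⌊√D⌋ = 24
river: ρ → (11,14,-9)
river: ρ → (-9,22,3)
river: ρ → (3,20,-16)
river: ρ → (-16,12,7)
river: ρ → (7,16,-12)
river: ρ → (-12,8,11)
ρ-cycle length = 6 (tail of 0 descent steps not counted)

6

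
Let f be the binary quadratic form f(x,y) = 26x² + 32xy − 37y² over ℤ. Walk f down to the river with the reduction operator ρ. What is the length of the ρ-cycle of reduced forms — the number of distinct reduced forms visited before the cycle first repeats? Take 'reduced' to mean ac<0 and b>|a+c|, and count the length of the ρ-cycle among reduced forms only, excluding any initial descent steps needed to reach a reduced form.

D = 4872, ⌊√D⌋ = 69
river: ρ → (-37,42,21)
river: ρ → (21,42,-37)
river: ρ → (-37,32,26)
river: ρ → (26,20,-43)
river: ρ → (-43,66,3)
river: ρ → (3,66,-43)
river: ρ → (-43,20,26)
river: ρ → (26,32,-37)
ρ-cycle length = 8 (tail of 0 descent steps not counted)

8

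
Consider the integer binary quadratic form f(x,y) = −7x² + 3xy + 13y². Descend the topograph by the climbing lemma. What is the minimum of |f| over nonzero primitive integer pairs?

descent: ρ → (13,-3,-7)
descent: ρ → (-7,17,3)  [lands on river]
river: ρ → (3,19,-1)
river: ρ → (-1,19,3)
river: ρ → (3,17,-7)
river: ρ → (-7,11,9)
river: ρ → (9,7,-9)
river: ρ → (-9,11,7)
river: ρ → (7,17,-3)
river: ρ → (-3,19,1)
river: ρ → (1,19,-3)
river: ρ → (-3,17,7)
river: ρ → (7,11,-9)
river: ρ → (-9,7,9)
river: ρ → (9,11,-7)
closes: descent 2, river 14
min |a| on river = 1

1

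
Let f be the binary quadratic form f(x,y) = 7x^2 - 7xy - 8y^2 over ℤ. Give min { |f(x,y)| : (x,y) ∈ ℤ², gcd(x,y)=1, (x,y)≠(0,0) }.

descent: ρ → (-8,7,7)  [lands on river]
river: ρ → (7,7,-8)
river: ρ → (-8,9,6)
river: ρ → (6,15,-2)
river: ρ → (-2,13,13)
river: ρ → (13,13,-2)
river: ρ → (-2,15,6)
river: ρ → (6,9,-8)
closes: descent 1, river 8
min |a| on river = 2

2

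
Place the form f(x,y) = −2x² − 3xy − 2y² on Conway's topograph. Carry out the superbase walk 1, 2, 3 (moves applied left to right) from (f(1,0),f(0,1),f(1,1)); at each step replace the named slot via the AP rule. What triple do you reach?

start (-2,-2,-7) = (f(1,0),f(0,1),f(1,1))
replace slot 1: 2·((-2)+(-7)) − (-2) = -16 → (-16,-2,-7)
replace slot 2: 2·((-16)+(-7)) − (-2) = -44 → (-16,-44,-7)
replace slot 3: 2·((-16)+(-44)) − (-7) = -113 → (-16,-44,-113)

-16,-44,-113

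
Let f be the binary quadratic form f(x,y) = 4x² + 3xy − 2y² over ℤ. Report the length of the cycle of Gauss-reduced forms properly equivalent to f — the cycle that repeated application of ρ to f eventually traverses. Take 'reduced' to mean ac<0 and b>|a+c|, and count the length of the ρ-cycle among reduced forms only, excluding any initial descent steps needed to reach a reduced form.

D = 41, ⌊√D⌋ = 6
river: ρ → (-2,5,2)
river: ρ → (2,3,-4)
river: ρ → (-4,5,1)
river: ρ → (1,5,-4)
river: ρ → (-4,3,2)
river: ρ → (2,5,-2)
river: ρ → (-2,3,4)
river: ρ → (4,5,-1)
river: ρ → (-1,5,4)
river: ρ → (4,3,-2)
ρ-cycle length = 10 (tail of 0 descent steps not counted)

10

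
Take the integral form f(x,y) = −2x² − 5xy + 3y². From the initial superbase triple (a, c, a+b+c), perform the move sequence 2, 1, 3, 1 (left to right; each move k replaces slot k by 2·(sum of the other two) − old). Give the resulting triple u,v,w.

start (-2,3,-4) = (f(1,0),f(0,1),f(1,1))
replace slot 2: 2·((-2)+(-4)) − 3 = -15 → (-2,-15,-4)
replace slot 1: 2·((-15)+(-4)) − (-2) = -36 → (-36,-15,-4)
replace slot 3: 2·((-36)+(-15)) − (-4) = -98 → (-36,-15,-98)
replace slot 1: 2·((-15)+(-98)) − (-36) = -190 → (-190,-15,-98)

-190,-15,-98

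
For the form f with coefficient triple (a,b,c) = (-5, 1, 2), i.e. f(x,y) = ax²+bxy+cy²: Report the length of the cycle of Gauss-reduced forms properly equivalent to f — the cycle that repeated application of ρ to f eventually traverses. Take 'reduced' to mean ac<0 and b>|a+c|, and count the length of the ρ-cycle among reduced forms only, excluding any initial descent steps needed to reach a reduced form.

D = 41, ⌊√D⌋ = 6
descent: ρ → (2,3,-4)  [lands on river]
river: ρ → (-4,5,1)
river: ρ → (1,5,-4)
river: ρ → (-4,3,2)
river: ρ → (2,5,-2)
river: ρ → (-2,3,4)
river: ρ → (4,5,-1)
river: ρ → (-1,5,4)
river: ρ → (4,3,-2)
river: ρ → (-2,5,2)
ρ-cycle length = 10 (tail of 1 descent step not counted)

10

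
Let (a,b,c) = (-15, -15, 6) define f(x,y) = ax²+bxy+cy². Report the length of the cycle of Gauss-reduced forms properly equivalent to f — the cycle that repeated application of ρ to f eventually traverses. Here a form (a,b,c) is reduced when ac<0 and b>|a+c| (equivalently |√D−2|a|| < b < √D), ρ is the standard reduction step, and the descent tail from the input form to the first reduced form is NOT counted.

D = 585, ⌊√D⌋ = 24
descent: ρ → (6,15,-15)  [lands on river]
river: ρ → (-15,15,6)
river: ρ → (6,21,-6)
river: ρ → (-6,15,15)
river: ρ → (15,15,-6)
river: ρ → (-6,21,6)
ρ-cycle length = 6 (tail of 1 descent step not counted)

6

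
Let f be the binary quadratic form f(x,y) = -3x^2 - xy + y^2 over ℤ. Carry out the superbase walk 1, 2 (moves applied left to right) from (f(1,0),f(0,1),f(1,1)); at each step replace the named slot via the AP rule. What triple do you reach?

start (-3,1,-3) = (f(1,0),f(0,1),f(1,1))
replace slot 1: 2·(1+(-3)) − (-3) = -1 → (-1,1,-3)
replace slot 2: 2·((-1)+(-3)) − 1 = -9 → (-1,-9,-3)

-1,-9,-3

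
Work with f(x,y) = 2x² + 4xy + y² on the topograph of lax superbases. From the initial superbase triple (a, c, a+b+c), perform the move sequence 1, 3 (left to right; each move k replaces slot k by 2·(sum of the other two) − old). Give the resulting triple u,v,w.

start (2,1,7) = (f(1,0),f(0,1),f(1,1))
replace slot 1: 2·(1+7) − 2 = 14 → (14,1,7)
replace slot 3: 2·(14+1) − 7 = 23 → (14,1,23)

14,1,23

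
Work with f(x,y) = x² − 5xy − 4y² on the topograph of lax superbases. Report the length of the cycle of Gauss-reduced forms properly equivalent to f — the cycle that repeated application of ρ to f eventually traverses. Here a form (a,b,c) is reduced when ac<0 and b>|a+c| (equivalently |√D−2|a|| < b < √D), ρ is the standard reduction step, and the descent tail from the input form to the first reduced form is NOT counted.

D = 41, ⌊√D⌋ = 6
descent: ρ → (-4,5,1)  [lands on river]
river: ρ → (1,5,-4)
river: ρ → (-4,3,2)
river: ρ → (2,5,-2)
river: ρ → (-2,3,4)
river: ρ → (4,5,-1)
river: ρ → (-1,5,4)
river: ρ → (4,3,-2)
river: ρ → (-2,5,2)
river: ρ → (2,3,-4)
ρ-cycle length = 10 (tail of 1 descent step not counted)

10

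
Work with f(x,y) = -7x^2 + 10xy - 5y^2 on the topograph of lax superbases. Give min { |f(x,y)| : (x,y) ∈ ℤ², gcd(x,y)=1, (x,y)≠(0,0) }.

translate: b→4 (≡-10 mod 14), so (7,-10,5)→(7,4,2)
flip: (7,4,2)→(2,-4,7)
translate: b→0 (≡-4 mod 4), so (2,-4,7)→(2,0,5)
reduced (well bottom): (2,0,5) with a≤c, −a<b≤a
well minimum |f| = |-2| = 2 (negative-definite)

2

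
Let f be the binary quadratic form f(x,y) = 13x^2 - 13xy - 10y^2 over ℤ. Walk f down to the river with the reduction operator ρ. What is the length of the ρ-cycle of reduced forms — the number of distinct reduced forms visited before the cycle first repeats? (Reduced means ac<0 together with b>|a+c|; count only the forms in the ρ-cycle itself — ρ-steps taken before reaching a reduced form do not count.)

D = 689, ⌊√D⌋ = 26
descent: ρ → (-10,13,13)  [lands on river]
river: ρ → (13,13,-10)
river: ρ → (-10,7,16)
river: ρ → (16,25,-1)
river: ρ → (-1,25,16)
river: ρ → (16,7,-10)
ρ-cycle length = 6 (tail of 1 descent step not counted)

6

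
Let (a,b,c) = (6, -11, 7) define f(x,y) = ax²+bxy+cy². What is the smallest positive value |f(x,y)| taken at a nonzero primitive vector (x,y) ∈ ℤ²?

translate: b→1 (≡-11 mod 12), so (6,-11,7)→(6,1,2)
flip: (6,1,2)→(2,-1,6)
reduced (well bottom): (2,-1,6) with a≤c, −a<b≤a
well minimum = a = 2

2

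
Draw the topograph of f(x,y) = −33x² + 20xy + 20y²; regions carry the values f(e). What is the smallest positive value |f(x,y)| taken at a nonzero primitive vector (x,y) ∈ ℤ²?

river: ρ → (20,20,-33)
river: ρ → (-33,46,7)
river: ρ → (7,52,-12)
river: ρ → (-12,44,23)
river: ρ → (23,48,-8)
river: ρ → (-8,48,23)
river: ρ → (23,44,-12)
river: ρ → (-12,52,7)
river: ρ → (7,46,-33)
river: ρ → (-33,20,20)
closes: descent 0, river 10
min |a| on river = 7

7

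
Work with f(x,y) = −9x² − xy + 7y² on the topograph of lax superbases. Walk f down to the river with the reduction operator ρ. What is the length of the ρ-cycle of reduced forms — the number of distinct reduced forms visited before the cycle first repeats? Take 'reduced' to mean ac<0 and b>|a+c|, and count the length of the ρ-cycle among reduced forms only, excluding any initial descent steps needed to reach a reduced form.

D = 253, ⌊√D⌋ = 15
descent: ρ → (7,15,-1)  [lands on river]
river: ρ → (-1,15,7)
river: ρ → (7,13,-3)
river: ρ → (-3,11,11)
river: ρ → (11,11,-3)
river: ρ → (-3,13,7)
ρ-cycle length = 6 (tail of 1 descent step not counted)

6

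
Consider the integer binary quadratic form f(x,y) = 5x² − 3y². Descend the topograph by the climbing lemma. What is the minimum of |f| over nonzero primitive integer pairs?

descent: ρ → (-3,6,2)  [lands on river]
river: ρ → (2,6,-3)
closes: descent 1, river 2
min |a| on river = 2

2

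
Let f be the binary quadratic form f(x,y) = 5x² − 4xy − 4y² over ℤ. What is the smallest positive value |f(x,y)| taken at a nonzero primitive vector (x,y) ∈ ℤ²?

descent: ρ → (-4,4,5)  [lands on river]
river: ρ → (5,6,-3)
river: ρ → (-3,6,5)
river: ρ → (5,4,-4)
closes: descent 1, river 4
min |a| on river = 3

3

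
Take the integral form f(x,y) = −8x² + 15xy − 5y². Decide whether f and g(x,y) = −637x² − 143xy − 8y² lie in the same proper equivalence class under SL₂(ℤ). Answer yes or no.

D₁ = 65, D₂ = 65
river cycle of f (length 6): (-5, 5, 2), (2, 7, -2), (-2, 5, 5), (5, 5, -2), (-2, 7, 2), (2, 5, -5)
river cycle of g (length 6): (2, 5, -5), (-5, 5, 2), (2, 7, -2), (-2, 5, 5), (5, 5, -2), (-2, 7, 2)
cycles coincide ⇒ equivalent

yes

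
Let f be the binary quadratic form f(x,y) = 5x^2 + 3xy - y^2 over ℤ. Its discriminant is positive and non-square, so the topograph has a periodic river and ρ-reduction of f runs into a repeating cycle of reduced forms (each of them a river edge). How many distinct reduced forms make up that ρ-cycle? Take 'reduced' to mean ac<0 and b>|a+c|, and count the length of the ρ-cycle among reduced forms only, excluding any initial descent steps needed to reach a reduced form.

D = 29, ⌊√D⌋ = 5
descent: ρ → (-1,5,1)  [lands on river]
river: ρ → (1,5,-1)
ρ-cycle length = 2 (tail of 1 descent step not counted)

2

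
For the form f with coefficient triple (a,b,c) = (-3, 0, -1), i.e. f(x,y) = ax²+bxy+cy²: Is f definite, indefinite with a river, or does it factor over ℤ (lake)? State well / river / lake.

D = b²−4ac = 0² − 4·(-3)·(-1) = -12
D < 0 ⇒ definite ⇒ every region one sign ⇒ single well

well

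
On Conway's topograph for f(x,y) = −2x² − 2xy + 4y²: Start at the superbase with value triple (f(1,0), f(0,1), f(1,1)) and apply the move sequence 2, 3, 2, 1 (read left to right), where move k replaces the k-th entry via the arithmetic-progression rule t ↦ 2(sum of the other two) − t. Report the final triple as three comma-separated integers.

start (-2,4,0) = (f(1,0),f(0,1),f(1,1))
replace slot 2: 2·((-2)+0) − 4 = -8 → (-2,-8,0)
replace slot 3: 2·((-2)+(-8)) − 0 = -20 → (-2,-8,-20)
replace slot 2: 2·((-2)+(-20)) − (-8) = -36 → (-2,-36,-20)
replace slot 1: 2·((-36)+(-20)) − (-2) = -110 → (-110,-36,-20)

-110,-36,-20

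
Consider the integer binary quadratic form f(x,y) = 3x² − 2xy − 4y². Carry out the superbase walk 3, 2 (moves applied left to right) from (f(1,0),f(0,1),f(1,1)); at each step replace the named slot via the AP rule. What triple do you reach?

start (3,-4,-3) = (f(1,0),f(0,1),f(1,1))
replace slot 3: 2·(3+(-4)) − (-3) = 1 → (3,-4,1)
replace slot 2: 2·(3+1) − (-4) = 12 → (3,12,1)

3,12,1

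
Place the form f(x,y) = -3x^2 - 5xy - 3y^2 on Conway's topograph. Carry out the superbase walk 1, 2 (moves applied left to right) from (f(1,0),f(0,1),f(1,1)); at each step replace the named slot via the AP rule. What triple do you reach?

start (-3,-3,-11) = (f(1,0),f(0,1),f(1,1))
replace slot 1: 2·((-3)+(-11)) − (-3) = -25 → (-25,-3,-11)
replace slot 2: 2·((-25)+(-11)) − (-3) = -69 → (-25,-69,-11)

-25,-69,-11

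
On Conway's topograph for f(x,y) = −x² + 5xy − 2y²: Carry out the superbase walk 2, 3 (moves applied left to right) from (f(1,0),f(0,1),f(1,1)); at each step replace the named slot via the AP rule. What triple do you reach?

start (-1,-2,2) = (f(1,0),f(0,1),f(1,1))
replace slot 2: 2·((-1)+2) − (-2) = 4 → (-1,4,2)
replace slot 3: 2·((-1)+4) − 2 = 4 → (-1,4,4)

-1,4,4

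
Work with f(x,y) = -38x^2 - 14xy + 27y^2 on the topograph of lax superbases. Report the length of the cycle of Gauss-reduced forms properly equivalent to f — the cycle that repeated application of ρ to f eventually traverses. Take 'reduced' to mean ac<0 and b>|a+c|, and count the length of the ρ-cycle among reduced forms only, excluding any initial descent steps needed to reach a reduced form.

D = 4300, ⌊√D⌋ = 65
descent: ρ → (27,14,-38)  [lands on river]
river: ρ → (-38,62,3)
river: ρ → (3,64,-17)
river: ρ → (-17,38,42)
river: ρ → (42,46,-13)
river: ρ → (-13,58,18)
river: ρ → (18,50,-25)
river: ρ → (-25,50,18)
river: ρ → (18,58,-13)
river: ρ → (-13,46,42)
river: ρ → (42,38,-17)
river: ρ → (-17,64,3)
river: ρ → (3,62,-38)
river: ρ → (-38,14,27)
river: ρ → (27,40,-25)
river: ρ → (-25,60,7)
river: ρ → (7,52,-57)
river: ρ → (-57,62,2)
river: ρ → (2,62,-57)
river: ρ → (-57,52,7)
river: ρ → (7,60,-25)
river: ρ → (-25,40,27)
ρ-cycle length = 22 (tail of 1 descent step not counted)

22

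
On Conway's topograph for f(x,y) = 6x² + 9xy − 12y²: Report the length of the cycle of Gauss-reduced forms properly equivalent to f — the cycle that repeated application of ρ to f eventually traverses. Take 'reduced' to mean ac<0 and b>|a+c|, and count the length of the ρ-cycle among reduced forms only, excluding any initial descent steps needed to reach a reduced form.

D = 369, ⌊√D⌋ = 19
river: ρ → (-12,15,3)
river: ρ → (3,15,-12)
river: ρ → (-12,9,6)
river: ρ → (6,15,-6)
river: ρ → (-6,9,12)
river: ρ → (12,15,-3)
river: ρ → (-3,15,12)
river: ρ → (12,9,-6)
river: ρ → (-6,15,6)
river: ρ → (6,9,-12)
ρ-cycle length = 10 (tail of 0 descent steps not counted)

10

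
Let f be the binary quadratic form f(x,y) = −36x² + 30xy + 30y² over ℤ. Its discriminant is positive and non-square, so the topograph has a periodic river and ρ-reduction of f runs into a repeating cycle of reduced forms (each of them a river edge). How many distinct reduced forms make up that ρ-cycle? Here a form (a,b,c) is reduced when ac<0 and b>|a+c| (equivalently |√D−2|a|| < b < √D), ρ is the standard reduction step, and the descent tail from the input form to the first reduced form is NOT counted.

D = 5220, ⌊√D⌋ = 72
river: ρ → (30,30,-36)
river: ρ → (-36,42,24)
river: ρ → (24,54,-24)
river: ρ → (-24,42,36)
river: ρ → (36,30,-30)
river: ρ → (-30,30,36)
river: ρ → (36,42,-24)
river: ρ → (-24,54,24)
river: ρ → (24,42,-36)
river: ρ → (-36,30,30)
ρ-cycle length = 10 (tail of 0 descent steps not counted)

10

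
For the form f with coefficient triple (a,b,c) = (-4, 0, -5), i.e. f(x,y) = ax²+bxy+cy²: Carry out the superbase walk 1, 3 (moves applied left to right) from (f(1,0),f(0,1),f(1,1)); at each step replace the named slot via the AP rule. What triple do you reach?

start (-4,-5,-9) = (f(1,0),f(0,1),f(1,1))
replace slot 1: 2·((-5)+(-9)) − (-4) = -24 → (-24,-5,-9)
replace slot 3: 2·((-24)+(-5)) − (-9) = -49 → (-24,-5,-49)

-24,-5,-49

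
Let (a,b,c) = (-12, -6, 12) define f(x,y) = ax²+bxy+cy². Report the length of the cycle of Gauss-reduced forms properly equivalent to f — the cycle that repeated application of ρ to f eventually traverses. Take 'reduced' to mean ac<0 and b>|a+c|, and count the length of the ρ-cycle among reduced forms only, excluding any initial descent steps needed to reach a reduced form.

D = 612, ⌊√D⌋ = 24
descent: ρ → (12,6,-12)  [lands on river]
river: ρ → (-12,18,6)
river: ρ → (6,18,-12)
river: ρ → (-12,6,12)
river: ρ → (12,18,-6)
river: ρ → (-6,18,12)
ρ-cycle length = 6 (tail of 1 descent step not counted)

6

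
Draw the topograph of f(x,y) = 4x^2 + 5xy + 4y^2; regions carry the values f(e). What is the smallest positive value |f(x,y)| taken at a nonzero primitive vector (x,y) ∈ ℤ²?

translate: b→-3 (≡5 mod 8), so (4,5,4)→(4,-3,3)
flip: (4,-3,3)→(3,3,4)
reduced (well bottom): (3,3,4) with a≤c, −a<b≤a
well minimum = a = 3

3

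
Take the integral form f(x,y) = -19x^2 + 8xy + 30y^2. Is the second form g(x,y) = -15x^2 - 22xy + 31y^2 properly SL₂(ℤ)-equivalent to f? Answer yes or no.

D₁ = 2344, D₂ = 2344
river cycle of f (length 42): (-19, 46, 3), (3, 44, -34), (-34, 24, 13), (13, 28, -30), (-30, 32, 11), (11, 34, -27), (-27, 20, 18), (18, 16, -29), (-29, 42, 5), (5, 48, -2), … (32 more)
river cycle of g (length 46): (31, 22, -15), (-15, 38, 15), (15, 22, -31), (-31, 40, 6), (6, 44, -17), (-17, 24, 26), (26, 28, -15), (-15, 32, 22), (22, 12, -25), (-25, 38, 9), … (36 more)
cycles differ ⇒ inequivalent

no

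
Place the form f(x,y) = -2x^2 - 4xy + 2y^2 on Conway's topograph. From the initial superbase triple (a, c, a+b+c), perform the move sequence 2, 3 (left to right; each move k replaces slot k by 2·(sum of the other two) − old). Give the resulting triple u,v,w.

start (-2,2,-4) = (f(1,0),f(0,1),f(1,1))
replace slot 2: 2·((-2)+(-4)) − 2 = -14 → (-2,-14,-4)
replace slot 3: 2·((-2)+(-14)) − (-4) = -28 → (-2,-14,-28)

-2,-14,-28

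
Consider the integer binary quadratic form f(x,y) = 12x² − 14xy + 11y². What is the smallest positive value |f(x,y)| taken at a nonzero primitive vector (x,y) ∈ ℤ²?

translate: b→10 (≡-14 mod 24), so (12,-14,11)→(12,10,9)
flip: (12,10,9)→(9,-10,12)
translate: b→8 (≡-10 mod 18), so (9,-10,12)→(9,8,11)
reduced (well bottom): (9,8,11) with a≤c, −a<b≤a
well minimum = a = 9

9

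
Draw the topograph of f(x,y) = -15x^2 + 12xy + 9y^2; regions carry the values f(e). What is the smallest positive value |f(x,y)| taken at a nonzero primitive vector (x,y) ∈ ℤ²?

river: ρ → (9,24,-3)
river: ρ → (-3,24,9)
river: ρ → (9,12,-15)
river: ρ → (-15,18,6)
river: ρ → (6,18,-15)
river: ρ → (-15,12,9)
closes: descent 0, river 6
min |a| on river = 3

3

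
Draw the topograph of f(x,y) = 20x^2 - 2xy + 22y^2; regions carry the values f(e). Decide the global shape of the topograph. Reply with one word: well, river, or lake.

D = b²−4ac = (-2)² − 4·20·22 = -1756
D < 0 ⇒ definite ⇒ every region one sign ⇒ single well

well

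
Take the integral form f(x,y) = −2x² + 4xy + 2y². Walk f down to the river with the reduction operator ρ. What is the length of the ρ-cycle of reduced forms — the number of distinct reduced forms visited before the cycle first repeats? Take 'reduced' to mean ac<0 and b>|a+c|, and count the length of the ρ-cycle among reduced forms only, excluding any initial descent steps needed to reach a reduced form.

D = 32, ⌊√D⌋ = 5
river: ρ → (2,4,-2)
river: ρ → (-2,4,2)
ρ-cycle length = 2 (tail of 0 descent steps not counted)

2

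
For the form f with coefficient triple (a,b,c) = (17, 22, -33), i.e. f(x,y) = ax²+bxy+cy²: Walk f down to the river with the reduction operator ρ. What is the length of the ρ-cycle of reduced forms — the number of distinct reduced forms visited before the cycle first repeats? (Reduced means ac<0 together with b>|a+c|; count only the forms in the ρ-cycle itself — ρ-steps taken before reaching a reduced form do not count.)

D = 2728, ⌊√D⌋ = 52
river: ρ → (-33,44,6)
river: ρ → (6,52,-1)
river: ρ → (-1,52,6)
river: ρ → (6,44,-33)
river: ρ → (-33,22,17)
river: ρ → (17,46,-9)
river: ρ → (-9,44,22)
river: ρ → (22,44,-9)
river: ρ → (-9,46,17)
river: ρ → (17,22,-33)
ρ-cycle length = 10 (tail of 0 descent steps not counted)

10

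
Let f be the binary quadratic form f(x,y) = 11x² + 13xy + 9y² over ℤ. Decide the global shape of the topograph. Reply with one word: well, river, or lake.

D = b²−4ac = 13² − 4·11·9 = -227
D < 0 ⇒ definite ⇒ every region one sign ⇒ single well

well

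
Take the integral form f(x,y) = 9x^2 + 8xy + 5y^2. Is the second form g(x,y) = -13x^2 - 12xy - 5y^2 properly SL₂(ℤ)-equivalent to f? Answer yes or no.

D₁ = -116, D₂ = -116
f: flip: (9,8,5)→(5,-8,9)
f: translate: b→2 (≡-8 mod 10), so (5,-8,9)→(5,2,6)
f: reduced (well bottom): (5,2,6) with a≤c, −a<b≤a
g is negative-definite; reduce −g:
−g: flip: (13,12,5)→(5,-12,13)
−g: translate: b→-2 (≡-12 mod 10), so (5,-12,13)→(5,-2,6)
−g: reduced (well bottom): (5,-2,6) with a≤c, −a<b≤a
flip sign back: reduced form of g is (-5,2,-6)
reduced forms (5, 2, 6) vs (-5, 2, -6) ⇒ inequivalent

no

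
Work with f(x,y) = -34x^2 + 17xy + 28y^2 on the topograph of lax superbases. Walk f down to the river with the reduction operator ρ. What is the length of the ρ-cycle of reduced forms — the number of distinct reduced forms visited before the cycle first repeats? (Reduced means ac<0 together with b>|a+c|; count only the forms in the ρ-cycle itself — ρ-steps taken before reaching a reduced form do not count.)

D = 4097, ⌊√D⌋ = 64
river: ρ → (28,39,-23)
river: ρ → (-23,53,14)
river: ρ → (14,59,-11)
river: ρ → (-11,51,34)
river: ρ → (34,17,-28)
river: ρ → (-28,39,23)
river: ρ → (23,53,-14)
river: ρ → (-14,59,11)
river: ρ → (11,51,-34)
river: ρ → (-34,17,28)
ρ-cycle length = 10 (tail of 0 descent steps not counted)

10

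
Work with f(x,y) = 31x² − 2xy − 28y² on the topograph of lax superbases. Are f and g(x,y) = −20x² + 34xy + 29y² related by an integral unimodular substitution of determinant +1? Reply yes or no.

D₁ = 3476, D₂ = 3476
river cycle of f (length 28): (-28, 58, 1), (1, 58, -28), (-28, 54, 5), (5, 56, -17), (-17, 46, 20), (20, 34, -29), (-29, 24, 25), (25, 26, -28), (-28, 30, 23), (23, 16, -35), … (18 more)
river cycle of g (length 28): (29, 24, -25), (-25, 26, 28), (28, 30, -23), (-23, 16, 35), (35, 54, -4), (-4, 58, 7), (7, 54, -20), (-20, 26, 35), (35, 44, -11), (-11, 44, 35), … (18 more)
cycles differ ⇒ inequivalent

no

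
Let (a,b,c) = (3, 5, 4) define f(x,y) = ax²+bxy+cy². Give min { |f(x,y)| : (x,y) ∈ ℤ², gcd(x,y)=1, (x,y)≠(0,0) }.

translate: b→-1 (≡5 mod 6), so (3,5,4)→(3,-1,2)
flip: (3,-1,2)→(2,1,3)
reduced (well bottom): (2,1,3) with a≤c, −a<b≤a
well minimum = a = 2

2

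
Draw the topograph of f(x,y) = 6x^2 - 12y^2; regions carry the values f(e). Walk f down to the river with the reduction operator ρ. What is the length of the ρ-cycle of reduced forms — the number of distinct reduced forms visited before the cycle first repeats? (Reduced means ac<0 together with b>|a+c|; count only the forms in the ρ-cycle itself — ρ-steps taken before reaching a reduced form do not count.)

D = 288, ⌊√D⌋ = 16
descent: ρ → (-12,0,6)
descent: ρ → (6,12,-6)  [lands on river]
river: ρ → (-6,12,6)
ρ-cycle length = 2 (tail of 2 descent steps not counted)

2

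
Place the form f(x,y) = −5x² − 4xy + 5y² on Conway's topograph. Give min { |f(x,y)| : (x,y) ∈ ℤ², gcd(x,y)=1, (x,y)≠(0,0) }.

descent: ρ → (5,4,-5)  [lands on river]
river: ρ → (-5,6,4)
river: ρ → (4,10,-1)
river: ρ → (-1,10,4)
river: ρ → (4,6,-5)
river: ρ → (-5,4,5)
river: ρ → (5,6,-4)
river: ρ → (-4,10,1)
river: ρ → (1,10,-4)
river: ρ → (-4,6,5)
closes: descent 1, river 10
min |a| on river = 1

1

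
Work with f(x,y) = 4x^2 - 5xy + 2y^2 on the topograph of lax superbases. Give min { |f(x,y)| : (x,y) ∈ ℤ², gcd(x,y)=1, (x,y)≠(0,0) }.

translate: b→3 (≡-5 mod 8), so (4,-5,2)→(4,3,1)
flip: (4,3,1)→(1,-3,4)
translate: b→1 (≡-3 mod 2), so (1,-3,4)→(1,1,2)
reduced (well bottom): (1,1,2) with a≤c, −a<b≤a
well minimum = a = 1

1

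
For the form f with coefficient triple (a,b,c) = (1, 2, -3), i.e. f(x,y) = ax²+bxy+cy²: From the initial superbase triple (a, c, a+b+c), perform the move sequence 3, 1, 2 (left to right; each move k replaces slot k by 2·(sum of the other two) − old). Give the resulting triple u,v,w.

start (1,-3,0) = (f(1,0),f(0,1),f(1,1))
replace slot 3: 2·(1+(-3)) − 0 = -4 → (1,-3,-4)
replace slot 1: 2·((-3)+(-4)) − 1 = -15 → (-15,-3,-4)
replace slot 2: 2·((-15)+(-4)) − (-3) = -35 → (-15,-35,-4)

-15,-35,-4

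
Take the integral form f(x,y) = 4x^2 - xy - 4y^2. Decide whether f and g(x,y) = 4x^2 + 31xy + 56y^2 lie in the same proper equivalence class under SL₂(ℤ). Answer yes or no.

D₁ = 65, D₂ = 65
river cycle of f (length 6): (-4, 1, 4), (4, 7, -1), (-1, 7, 4), (4, 1, -4), (-4, 7, 1), (1, 7, -4)
river cycle of g (length 6): (4, 7, -1), (-1, 7, 4), (4, 1, -4), (-4, 7, 1), (1, 7, -4), (-4, 1, 4)
cycles coincide ⇒ equivalent

yes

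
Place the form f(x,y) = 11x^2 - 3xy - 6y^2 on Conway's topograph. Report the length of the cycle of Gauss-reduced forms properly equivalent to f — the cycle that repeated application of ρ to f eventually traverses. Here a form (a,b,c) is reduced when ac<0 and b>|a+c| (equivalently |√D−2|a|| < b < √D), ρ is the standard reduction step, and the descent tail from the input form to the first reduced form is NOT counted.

D = 273, ⌊√D⌋ = 16
descent: ρ → (-6,15,2)  [lands on river]
river: ρ → (2,13,-13)
river: ρ → (-13,13,2)
river: ρ → (2,15,-6)
river: ρ → (-6,9,8)
river: ρ → (8,7,-7)
river: ρ → (-7,7,8)
river: ρ → (8,9,-6)
ρ-cycle length = 8 (tail of 1 descent step not counted)

8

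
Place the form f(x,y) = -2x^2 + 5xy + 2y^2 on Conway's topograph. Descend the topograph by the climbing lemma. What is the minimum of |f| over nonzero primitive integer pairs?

river: ρ → (2,3,-4)
river: ρ → (-4,5,1)
river: ρ → (1,5,-4)
river: ρ → (-4,3,2)
river: ρ → (2,5,-2)
river: ρ → (-2,3,4)
river: ρ → (4,5,-1)
river: ρ → (-1,5,4)
river: ρ → (4,3,-2)
river: ρ → (-2,5,2)
closes: descent 0, river 10
min |a| on river = 1

1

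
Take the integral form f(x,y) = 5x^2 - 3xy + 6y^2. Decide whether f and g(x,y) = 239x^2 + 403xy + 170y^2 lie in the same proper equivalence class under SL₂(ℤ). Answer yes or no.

D₁ = -111, D₂ = -111
f: reduced (well bottom): (5,-3,6) with a≤c, −a<b≤a
g: translate: b→-75 (≡403 mod 478), so (239,403,170)→(239,-75,6)
g: flip: (239,-75,6)→(6,75,239)
g: translate: b→3 (≡75 mod 12), so (6,75,239)→(6,3,5)
g: flip: (6,3,5)→(5,-3,6)
g: reduced (well bottom): (5,-3,6) with a≤c, −a<b≤a
reduced forms (5, -3, 6) vs (5, -3, 6) ⇒ equivalent

yes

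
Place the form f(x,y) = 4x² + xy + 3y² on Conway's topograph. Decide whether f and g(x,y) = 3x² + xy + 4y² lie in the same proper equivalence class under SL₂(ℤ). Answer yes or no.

D₁ = -47, D₂ = -47
f: flip: (4,1,3)→(3,-1,4)
f: reduced (well bottom): (3,-1,4) with a≤c, −a<b≤a
g: reduced (well bottom): (3,1,4) with a≤c, −a<b≤a
reduced forms (3, -1, 4) vs (3, 1, 4) ⇒ inequivalent

no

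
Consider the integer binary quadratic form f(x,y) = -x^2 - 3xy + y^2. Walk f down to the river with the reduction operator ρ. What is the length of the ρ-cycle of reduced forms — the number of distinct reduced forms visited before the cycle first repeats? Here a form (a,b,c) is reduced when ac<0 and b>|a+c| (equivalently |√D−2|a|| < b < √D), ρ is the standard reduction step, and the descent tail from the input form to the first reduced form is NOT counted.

D = 13, ⌊√D⌋ = 3
descent: ρ → (1,3,-1)  [lands on river]
river: ρ → (-1,3,1)
ρ-cycle length = 2 (tail of 1 descent step not counted)

2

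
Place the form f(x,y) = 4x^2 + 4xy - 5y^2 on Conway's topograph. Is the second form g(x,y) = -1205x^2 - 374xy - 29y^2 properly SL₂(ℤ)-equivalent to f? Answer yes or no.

D₁ = 96, D₂ = 96
river cycle of f (length 4): (-5, 6, 3), (3, 6, -5), (-5, 4, 4), (4, 4, -5)
river cycle of g (length 4): (-5, 4, 4), (4, 4, -5), (-5, 6, 3), (3, 6, -5)
cycles coincide ⇒ equivalent

yes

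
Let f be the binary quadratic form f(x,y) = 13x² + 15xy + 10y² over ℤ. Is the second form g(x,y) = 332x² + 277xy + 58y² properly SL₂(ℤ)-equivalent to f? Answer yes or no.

D₁ = -295, D₂ = -295
f: translate: b→-11 (≡15 mod 26), so (13,15,10)→(13,-11,8)
f: flip: (13,-11,8)→(8,11,13)
f: translate: b→-5 (≡11 mod 16), so (8,11,13)→(8,-5,10)
f: reduced (well bottom): (8,-5,10) with a≤c, −a<b≤a
g: flip: (332,277,58)→(58,-277,332)
g: translate: b→-45 (≡-277 mod 116), so (58,-277,332)→(58,-45,10)
g: flip: (58,-45,10)→(10,45,58)
g: translate: b→5 (≡45 mod 20), so (10,45,58)→(10,5,8)
g: flip: (10,5,8)→(8,-5,10)
g: reduced (well bottom): (8,-5,10) with a≤c, −a<b≤a
reduced forms (8, -5, 10) vs (8, -5, 10) ⇒ equivalent

yes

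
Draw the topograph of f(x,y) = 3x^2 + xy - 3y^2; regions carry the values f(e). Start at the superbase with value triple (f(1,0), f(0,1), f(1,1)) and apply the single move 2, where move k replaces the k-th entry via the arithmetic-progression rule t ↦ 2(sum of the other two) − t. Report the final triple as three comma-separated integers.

start (3,-3,1) = (f(1,0),f(0,1),f(1,1))
replace slot 2: 2·(3+1) − (-3) = 11 → (3,11,1)

3,11,1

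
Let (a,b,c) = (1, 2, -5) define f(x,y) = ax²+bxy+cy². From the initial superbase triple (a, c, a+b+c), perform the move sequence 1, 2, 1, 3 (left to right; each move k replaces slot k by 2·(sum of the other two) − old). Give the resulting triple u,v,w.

start (1,-5,-2) = (f(1,0),f(0,1),f(1,1))
replace slot 1: 2·((-5)+(-2)) − 1 = -15 → (-15,-5,-2)
replace slot 2: 2·((-15)+(-2)) − (-5) = -29 → (-15,-29,-2)
replace slot 1: 2·((-29)+(-2)) − (-15) = -47 → (-47,-29,-2)
replace slot 3: 2·((-47)+(-29)) − (-2) = -150 → (-47,-29,-150)

-47,-29,-150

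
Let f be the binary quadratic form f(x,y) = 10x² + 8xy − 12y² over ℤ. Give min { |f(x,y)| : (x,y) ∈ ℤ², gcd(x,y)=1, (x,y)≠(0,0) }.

river: ρ → (-12,16,6)
river: ρ → (6,20,-6)
river: ρ → (-6,16,12)
river: ρ → (12,8,-10)
river: ρ → (-10,12,10)
river: ρ → (10,8,-12)
closes: descent 0, river 6
min |a| on river = 6

6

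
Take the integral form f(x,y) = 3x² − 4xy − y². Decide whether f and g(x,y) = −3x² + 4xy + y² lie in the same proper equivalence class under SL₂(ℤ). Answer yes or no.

D₁ = 28, D₂ = 28
river cycle of f (length 4): (-1, 4, 3), (3, 2, -2), (-2, 2, 3), (3, 4, -1)
river cycle of g (length 4): (1, 4, -3), (-3, 2, 2), (2, 2, -3), (-3, 4, 1)
cycles differ ⇒ inequivalent

no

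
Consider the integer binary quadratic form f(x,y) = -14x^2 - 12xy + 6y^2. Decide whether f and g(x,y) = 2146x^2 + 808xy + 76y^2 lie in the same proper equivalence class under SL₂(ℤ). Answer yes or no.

D₁ = 480, D₂ = 480
river cycle of f (length 4): (6, 12, -14), (-14, 16, 4), (4, 16, -14), (-14, 12, 6)
river cycle of g (length 4): (6, 12, -14), (-14, 16, 4), (4, 16, -14), (-14, 12, 6)
cycles coincide ⇒ equivalent

yes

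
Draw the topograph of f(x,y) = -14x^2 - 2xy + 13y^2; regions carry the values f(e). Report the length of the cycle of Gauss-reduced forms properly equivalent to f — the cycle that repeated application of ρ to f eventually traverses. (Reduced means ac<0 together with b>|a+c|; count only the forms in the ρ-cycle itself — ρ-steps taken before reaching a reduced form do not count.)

D = 732, ⌊√D⌋ = 27
descent: ρ → (13,2,-14)  [lands on river]
river: ρ → (-14,26,1)
river: ρ → (1,26,-14)
river: ρ → (-14,2,13)
river: ρ → (13,24,-3)
river: ρ → (-3,24,13)
ρ-cycle length = 6 (tail of 1 descent step not counted)

6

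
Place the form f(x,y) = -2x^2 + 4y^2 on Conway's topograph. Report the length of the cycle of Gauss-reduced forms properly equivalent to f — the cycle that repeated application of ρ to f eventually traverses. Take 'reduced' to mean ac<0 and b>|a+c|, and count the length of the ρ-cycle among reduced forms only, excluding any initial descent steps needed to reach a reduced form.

D = 32, ⌊√D⌋ = 5
descent: ρ → (4,0,-2)
descent: ρ → (-2,4,2)  [lands on river]
river: ρ → (2,4,-2)
ρ-cycle length = 2 (tail of 2 descent steps not counted)

2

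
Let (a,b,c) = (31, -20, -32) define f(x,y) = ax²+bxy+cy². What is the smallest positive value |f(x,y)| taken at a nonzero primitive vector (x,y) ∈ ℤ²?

descent: ρ → (-32,20,31)  [lands on river]
river: ρ → (31,42,-21)
river: ρ → (-21,42,31)
river: ρ → (31,20,-32)
river: ρ → (-32,44,19)
river: ρ → (19,32,-44)
river: ρ → (-44,56,7)
river: ρ → (7,56,-44)
river: ρ → (-44,32,19)
river: ρ → (19,44,-32)
closes: descent 1, river 10
min |a| on river = 7

7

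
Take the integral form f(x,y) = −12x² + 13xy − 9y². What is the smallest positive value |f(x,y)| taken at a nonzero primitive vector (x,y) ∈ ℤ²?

translate: b→11 (≡-13 mod 24), so (12,-13,9)→(12,11,8)
flip: (12,11,8)→(8,-11,12)
translate: b→5 (≡-11 mod 16), so (8,-11,12)→(8,5,9)
reduced (well bottom): (8,5,9) with a≤c, −a<b≤a
well minimum |f| = |-8| = 8 (negative-definite)

8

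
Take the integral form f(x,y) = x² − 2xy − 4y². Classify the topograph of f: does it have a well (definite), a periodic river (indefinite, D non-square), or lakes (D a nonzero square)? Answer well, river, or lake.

D = b²−4ac = (-2)² − 4·1·(-4) = 20
D > 0 non-square ⇒ indefinite ⇒ periodic river

river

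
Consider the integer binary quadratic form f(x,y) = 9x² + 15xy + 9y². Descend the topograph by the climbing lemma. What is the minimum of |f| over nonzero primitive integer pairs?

translate: b→-3 (≡15 mod 18), so (9,15,9)→(9,-3,3)
flip: (9,-3,3)→(3,3,9)
reduced (well bottom): (3,3,9) with a≤c, −a<b≤a
well minimum = a = 3

3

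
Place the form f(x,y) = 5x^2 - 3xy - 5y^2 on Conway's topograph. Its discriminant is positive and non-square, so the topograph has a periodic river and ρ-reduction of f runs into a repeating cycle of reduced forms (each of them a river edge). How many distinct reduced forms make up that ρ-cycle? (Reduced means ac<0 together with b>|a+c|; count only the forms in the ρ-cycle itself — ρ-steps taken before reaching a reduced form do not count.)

D = 109, ⌊√D⌋ = 10
descent: ρ → (-5,3,5)  [lands on river]
river: ρ → (5,7,-3)
river: ρ → (-3,5,7)
river: ρ → (7,9,-1)
river: ρ → (-1,9,7)
river: ρ → (7,5,-3)
river: ρ → (-3,7,5)
river: ρ → (5,3,-5)
river: ρ → (-5,7,3)
river: ρ → (3,5,-7)
river: ρ → (-7,9,1)
river: ρ → (1,9,-7)
river: ρ → (-7,5,3)
river: ρ → (3,7,-5)
ρ-cycle length = 14 (tail of 1 descent step not counted)

14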